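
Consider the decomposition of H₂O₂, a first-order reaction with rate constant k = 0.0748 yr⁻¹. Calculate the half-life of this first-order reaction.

9.267 yr

Step 1: For a first-order reaction, t₁/₂ = ln(2)/k
Step 2: t₁/₂ = ln(2)/0.0748
Step 3: t₁/₂ = 0.6931/0.0748 = 9.267 yr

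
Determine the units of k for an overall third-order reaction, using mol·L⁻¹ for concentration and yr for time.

(mol·L⁻¹)⁻²·yr⁻¹

Step 1: For overall order n, rate = k × (concentration)^n.
Step 2: Rate has units mol·L⁻¹·yr⁻¹; concentration term has units (mol·L⁻¹)^3.
Step 3: k = rate / (concentration)^n, so units of k = (mol·L⁻¹)^(1-3)·yr⁻¹ = (mol·L⁻¹)⁻²·yr⁻¹.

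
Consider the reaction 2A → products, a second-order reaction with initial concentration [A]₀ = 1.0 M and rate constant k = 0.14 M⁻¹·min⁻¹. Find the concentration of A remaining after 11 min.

0.3937 M

Step 1: For a second-order reaction: 1/[A] = 1/[A]₀ + kt
Step 2: 1/[A] = 1/1.0 + 0.14 × 11
Step 3: 1/[A] = 1 + 1.54 = 2.54
Step 4: [A] = 1/2.54 = 0.3937 M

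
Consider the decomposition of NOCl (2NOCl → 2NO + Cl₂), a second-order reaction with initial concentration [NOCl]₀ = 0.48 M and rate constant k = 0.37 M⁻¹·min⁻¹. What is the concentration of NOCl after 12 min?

0.1533 M

Step 1: For a second-order reaction: 1/[NOCl] = 1/[NOCl]₀ + kt
Step 2: 1/[NOCl] = 1/0.48 + 0.37 × 12
Step 3: 1/[NOCl] = 2.083 + 4.44 = 6.523
Step 4: [NOCl] = 1/6.523 = 0.1533 M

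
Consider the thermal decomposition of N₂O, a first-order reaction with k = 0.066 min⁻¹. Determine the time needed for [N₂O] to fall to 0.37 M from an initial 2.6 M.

29.54 min

Step 1: For first-order: t = ln([N₂O]₀/[N₂O])/k
Step 2: t = ln(2.6/0.37)/0.066
Step 3: t = ln(7.027)/0.066
Step 4: t = 1.95/0.066 = 29.54 min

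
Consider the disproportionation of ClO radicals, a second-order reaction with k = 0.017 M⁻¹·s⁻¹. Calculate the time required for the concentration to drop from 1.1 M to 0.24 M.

191.6 s

Step 1: For second-order: t = (1/[ClO] - 1/[ClO]₀)/k
Step 2: t = (1/0.24 - 1/1.1)/0.017
Step 3: t = (4.167 - 0.9091)/0.017
Step 4: t = 3.258/0.017 = 191.6 s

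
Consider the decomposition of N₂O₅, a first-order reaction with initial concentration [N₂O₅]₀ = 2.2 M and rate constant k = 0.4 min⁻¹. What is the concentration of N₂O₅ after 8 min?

0.08968 M

Step 1: For a first-order reaction: [N₂O₅] = [N₂O₅]₀ × e^(-kt)
Step 2: [N₂O₅] = 2.2 × e^(-0.4 × 8)
Step 3: [N₂O₅] = 2.2 × e^(-3.2)
Step 4: [N₂O₅] = 2.2 × 0.0407622 = 0.08968 M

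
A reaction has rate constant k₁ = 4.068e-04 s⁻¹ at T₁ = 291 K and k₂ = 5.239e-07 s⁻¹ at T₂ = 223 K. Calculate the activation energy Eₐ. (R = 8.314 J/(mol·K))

52.8 kJ/mol

Step 1: Use the two-temperature Arrhenius form: ln(k₂/k₁) = -Eₐ/R × (1/T₂ - 1/T₁)
Step 2: ln(k₂/k₁) = ln(5.239e-07/4.068e-04) = ln(0.00128786) = -6.65478
Step 3: 1/T₂ - 1/T₁ = 1/223 - 1/291 = 1.047879e-03 K⁻¹
Step 4: Eₐ = -R × ln(k₂/k₁) / (1/T₂ - 1/T₁) = -8.314 × -6.65478 / 1.047879e-03
Step 5: Eₐ = 5.2800e+04 J/mol = 52.8 kJ/mol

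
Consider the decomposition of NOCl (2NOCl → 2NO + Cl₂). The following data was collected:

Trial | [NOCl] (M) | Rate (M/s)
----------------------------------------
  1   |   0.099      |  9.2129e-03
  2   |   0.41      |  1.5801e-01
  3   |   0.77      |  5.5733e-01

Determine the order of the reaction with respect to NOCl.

second order (2)

Step 1: Compare trials to find order n where rate₂/rate₁ = ([NOCl]₂/[NOCl]₁)^n
Step 2: rate₂/rate₁ = 1.5801e-01/9.2129e-03 = 17.15
Step 3: [NOCl]₂/[NOCl]₁ = 0.41/0.099 = 4.141
Step 4: n = ln(17.15)/ln(4.141) = 2.00 ≈ 2
Step 5: The reaction is second order in NOCl.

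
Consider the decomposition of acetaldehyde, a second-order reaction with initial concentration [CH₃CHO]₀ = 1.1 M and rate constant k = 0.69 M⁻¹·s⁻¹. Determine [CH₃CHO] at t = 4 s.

0.2725 M

Step 1: For a second-order reaction: 1/[CH₃CHO] = 1/[CH₃CHO]₀ + kt
Step 2: 1/[CH₃CHO] = 1/1.1 + 0.69 × 4
Step 3: 1/[CH₃CHO] = 0.9091 + 2.76 = 3.669
Step 4: [CH₃CHO] = 1/3.669 = 0.2725 M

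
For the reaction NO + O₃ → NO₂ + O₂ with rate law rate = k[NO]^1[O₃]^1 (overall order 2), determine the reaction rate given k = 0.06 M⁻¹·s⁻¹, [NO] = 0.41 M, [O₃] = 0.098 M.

0.002411 M/s

Step 1: The rate law is rate = k[NO]^1[O₃]^1, overall order = 1+1 = 2
Step 2: Substitute values: rate = 0.06 × (0.41)^1 × (0.098)^1
Step 3: rate = 0.06 × 0.41 × 0.098 = 0.0024108 M/s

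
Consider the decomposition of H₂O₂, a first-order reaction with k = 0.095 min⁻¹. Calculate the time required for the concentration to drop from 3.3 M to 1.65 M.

7.296 min

Step 1: For first-order: t = ln([H₂O₂]₀/[H₂O₂])/k
Step 2: t = ln(3.3/1.65)/0.095
Step 3: t = ln(2)/0.095
Step 4: t = 0.6931/0.095 = 7.296 min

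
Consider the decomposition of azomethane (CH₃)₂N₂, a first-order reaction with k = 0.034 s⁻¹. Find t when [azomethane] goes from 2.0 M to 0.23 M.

63.61 s

Step 1: For first-order: t = ln([azomethane]₀/[azomethane])/k
Step 2: t = ln(2.0/0.23)/0.034
Step 3: t = ln(8.696)/0.034
Step 4: t = 2.163/0.034 = 63.61 s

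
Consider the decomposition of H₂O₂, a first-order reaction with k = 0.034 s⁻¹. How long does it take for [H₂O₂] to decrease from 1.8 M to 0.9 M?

20.39 s

Step 1: For first-order: t = ln([H₂O₂]₀/[H₂O₂])/k
Step 2: t = ln(1.8/0.9)/0.034
Step 3: t = ln(2)/0.034
Step 4: t = 0.6931/0.034 = 20.39 s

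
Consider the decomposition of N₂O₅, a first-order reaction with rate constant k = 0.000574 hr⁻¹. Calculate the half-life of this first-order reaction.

1208 hr

Step 1: For a first-order reaction, t₁/₂ = ln(2)/k
Step 2: t₁/₂ = ln(2)/0.000574
Step 3: t₁/₂ = 0.6931/0.000574 = 1208 hr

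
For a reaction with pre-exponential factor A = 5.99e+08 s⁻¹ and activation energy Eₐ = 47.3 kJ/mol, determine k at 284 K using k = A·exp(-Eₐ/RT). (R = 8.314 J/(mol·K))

1.20e+00 s⁻¹

Step 1: Use the Arrhenius equation: k = A × exp(-Eₐ/RT)
Step 2: Convert Eₐ to J/mol: 47.3 kJ/mol = 47300 J/mol
Step 3: Calculate the exponent: -Eₐ/(RT) = -47300/(8.314 × 284) = -20.03239
Step 4: k = 5.99e+08 × exp(-20.03239)
Step 5: k = 5.99e+08 × 1.99546e-09 = 1.1953e+00 s⁻¹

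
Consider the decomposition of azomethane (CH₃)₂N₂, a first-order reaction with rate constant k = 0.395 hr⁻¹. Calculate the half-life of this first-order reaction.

1.755 hr

Step 1: For a first-order reaction, t₁/₂ = ln(2)/k
Step 2: t₁/₂ = ln(2)/0.395
Step 3: t₁/₂ = 0.6931/0.395 = 1.755 hr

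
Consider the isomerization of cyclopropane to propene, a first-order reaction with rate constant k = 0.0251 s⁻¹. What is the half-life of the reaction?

27.62 s

Step 1: For a first-order reaction, t₁/₂ = ln(2)/k
Step 2: t₁/₂ = ln(2)/0.0251
Step 3: t₁/₂ = 0.6931/0.0251 = 27.62 s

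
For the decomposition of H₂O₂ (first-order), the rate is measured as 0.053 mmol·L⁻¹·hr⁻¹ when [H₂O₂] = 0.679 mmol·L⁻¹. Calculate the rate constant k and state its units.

0.07806 hr⁻¹

Step 1: rate = k[H₂O₂]^1, so k = rate / [H₂O₂]^1.
Step 2: k = 0.053 / (0.679)^1 = 0.053 / 0.679.
Step 3: k = 0.07806 hr⁻¹.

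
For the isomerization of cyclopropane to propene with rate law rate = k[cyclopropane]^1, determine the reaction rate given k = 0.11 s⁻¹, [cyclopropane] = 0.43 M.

0.0473 M/s

Step 1: Identify the rate law: rate = k[cyclopropane]^1
Step 2: Substitute values: rate = 0.11 × (0.43)^1
Step 3: Calculate: rate = 0.11 × 0.43 = 0.0473 M/s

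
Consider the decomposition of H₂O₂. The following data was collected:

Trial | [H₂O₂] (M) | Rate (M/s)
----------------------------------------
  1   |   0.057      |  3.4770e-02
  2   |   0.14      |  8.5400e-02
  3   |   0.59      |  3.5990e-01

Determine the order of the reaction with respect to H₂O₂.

first order (1)

Step 1: Compare trials to find order n where rate₂/rate₁ = ([H₂O₂]₂/[H₂O₂]₁)^n
Step 2: rate₂/rate₁ = 8.5400e-02/3.4770e-02 = 2.456
Step 3: [H₂O₂]₂/[H₂O₂]₁ = 0.14/0.057 = 2.456
Step 4: n = ln(2.456)/ln(2.456) = 1.00 ≈ 1
Step 5: The reaction is first order in H₂O₂.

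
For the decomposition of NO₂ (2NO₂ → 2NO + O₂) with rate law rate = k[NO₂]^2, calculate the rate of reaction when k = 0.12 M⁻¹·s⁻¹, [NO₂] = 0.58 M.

0.04037 M/s

Step 1: Identify the rate law: rate = k[NO₂]^2
Step 2: Substitute values: rate = 0.12 × (0.58)^2
Step 3: Calculate: rate = 0.12 × 0.3364 = 0.040368 M/s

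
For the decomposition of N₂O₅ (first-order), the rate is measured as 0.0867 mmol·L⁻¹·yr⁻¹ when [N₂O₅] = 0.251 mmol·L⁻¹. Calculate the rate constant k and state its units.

0.3454 yr⁻¹

Step 1: rate = k[N₂O₅]^1, so k = rate / [N₂O₅]^1.
Step 2: k = 0.0867 / (0.251)^1 = 0.0867 / 0.251.
Step 3: k = 0.3454 yr⁻¹.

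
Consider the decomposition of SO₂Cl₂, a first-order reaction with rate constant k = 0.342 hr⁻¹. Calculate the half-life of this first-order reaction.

2.027 hr

Step 1: For a first-order reaction, t₁/₂ = ln(2)/k
Step 2: t₁/₂ = ln(2)/0.342
Step 3: t₁/₂ = 0.6931/0.342 = 2.027 hr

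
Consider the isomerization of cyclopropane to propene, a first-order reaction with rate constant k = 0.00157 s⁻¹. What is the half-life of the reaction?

441.5 s

Step 1: For a first-order reaction, t₁/₂ = ln(2)/k
Step 2: t₁/₂ = ln(2)/0.00157
Step 3: t₁/₂ = 0.6931/0.00157 = 441.5 s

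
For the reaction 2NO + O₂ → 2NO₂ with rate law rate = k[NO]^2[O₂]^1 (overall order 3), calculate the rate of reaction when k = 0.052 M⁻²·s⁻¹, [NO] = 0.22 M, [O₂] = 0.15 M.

0.0003775 M/s

Step 1: The rate law is rate = k[NO]^2[O₂]^1, overall order = 2+1 = 3
Step 2: Substitute values: rate = 0.052 × (0.22)^2 × (0.15)^1
Step 3: rate = 0.052 × 0.0484 × 0.15 = 0.00037752 M/s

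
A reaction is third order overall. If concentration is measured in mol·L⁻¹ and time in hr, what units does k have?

(mol·L⁻¹)⁻²·hr⁻¹

Step 1: For overall order n, rate = k × (concentration)^n.
Step 2: Rate has units mol·L⁻¹·hr⁻¹; concentration term has units (mol·L⁻¹)^3.
Step 3: k = rate / (concentration)^n, so units of k = (mol·L⁻¹)^(1-3)·hr⁻¹ = (mol·L⁻¹)⁻²·hr⁻¹.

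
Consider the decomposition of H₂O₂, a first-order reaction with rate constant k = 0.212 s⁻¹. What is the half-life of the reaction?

3.27 s

Step 1: For a first-order reaction, t₁/₂ = ln(2)/k
Step 2: t₁/₂ = ln(2)/0.212
Step 3: t₁/₂ = 0.6931/0.212 = 3.27 s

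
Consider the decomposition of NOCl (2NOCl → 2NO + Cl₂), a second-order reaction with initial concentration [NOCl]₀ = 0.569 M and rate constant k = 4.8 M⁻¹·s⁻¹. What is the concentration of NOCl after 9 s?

0.02224 M

Step 1: For a second-order reaction: 1/[NOCl] = 1/[NOCl]₀ + kt
Step 2: 1/[NOCl] = 1/0.569 + 4.8 × 9
Step 3: 1/[NOCl] = 1.757 + 43.2 = 44.96
Step 4: [NOCl] = 1/44.96 = 0.02224 M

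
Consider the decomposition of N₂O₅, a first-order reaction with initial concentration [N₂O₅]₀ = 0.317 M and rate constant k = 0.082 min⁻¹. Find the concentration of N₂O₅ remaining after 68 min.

0.001201 M

Step 1: For a first-order reaction: [N₂O₅] = [N₂O₅]₀ × e^(-kt)
Step 2: [N₂O₅] = 0.317 × e^(-0.082 × 68)
Step 3: [N₂O₅] = 0.317 × e^(-5.576)
Step 4: [N₂O₅] = 0.317 × 0.00378769 = 0.001201 M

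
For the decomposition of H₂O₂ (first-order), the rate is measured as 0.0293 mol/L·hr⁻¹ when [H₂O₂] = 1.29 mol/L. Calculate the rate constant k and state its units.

0.02271 hr⁻¹

Step 1: rate = k[H₂O₂]^1, so k = rate / [H₂O₂]^1.
Step 2: k = 0.0293 / (1.29)^1 = 0.0293 / 1.29.
Step 3: k = 0.02271 hr⁻¹.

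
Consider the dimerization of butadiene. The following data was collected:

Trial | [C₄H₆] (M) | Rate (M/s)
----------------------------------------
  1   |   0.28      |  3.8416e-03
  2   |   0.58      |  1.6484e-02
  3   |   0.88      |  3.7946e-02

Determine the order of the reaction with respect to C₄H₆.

second order (2)

Step 1: Compare trials to find order n where rate₂/rate₁ = ([C₄H₆]₂/[C₄H₆]₁)^n
Step 2: rate₂/rate₁ = 1.6484e-02/3.8416e-03 = 4.291
Step 3: [C₄H₆]₂/[C₄H₆]₁ = 0.58/0.28 = 2.071
Step 4: n = ln(4.291)/ln(2.071) = 2.00 ≈ 2
Step 5: The reaction is second order in C₄H₆.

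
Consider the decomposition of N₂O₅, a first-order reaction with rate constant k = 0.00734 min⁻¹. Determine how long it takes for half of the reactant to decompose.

94.43 min

Step 1: For a first-order reaction, t₁/₂ = ln(2)/k
Step 2: t₁/₂ = ln(2)/0.00734
Step 3: t₁/₂ = 0.6931/0.00734 = 94.43 min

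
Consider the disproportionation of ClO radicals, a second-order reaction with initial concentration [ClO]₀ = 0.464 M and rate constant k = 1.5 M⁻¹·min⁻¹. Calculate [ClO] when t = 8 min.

0.07065 M

Step 1: For a second-order reaction: 1/[ClO] = 1/[ClO]₀ + kt
Step 2: 1/[ClO] = 1/0.464 + 1.5 × 8
Step 3: 1/[ClO] = 2.155 + 12 = 14.16
Step 4: [ClO] = 1/14.16 = 0.07065 M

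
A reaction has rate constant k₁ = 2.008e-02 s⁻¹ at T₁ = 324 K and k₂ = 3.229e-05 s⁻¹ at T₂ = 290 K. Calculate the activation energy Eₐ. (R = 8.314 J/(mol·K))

147.8 kJ/mol

Step 1: Use the two-temperature Arrhenius form: ln(k₂/k₁) = -Eₐ/R × (1/T₂ - 1/T₁)
Step 2: ln(k₂/k₁) = ln(3.229e-05/2.008e-02) = ln(0.00160807) = -6.43272
Step 3: 1/T₂ - 1/T₁ = 1/290 - 1/324 = 3.618561e-04 K⁻¹
Step 4: Eₐ = -R × ln(k₂/k₁) / (1/T₂ - 1/T₁) = -8.314 × -6.43272 / 3.618561e-04
Step 5: Eₐ = 1.4780e+05 J/mol = 147.8 kJ/mol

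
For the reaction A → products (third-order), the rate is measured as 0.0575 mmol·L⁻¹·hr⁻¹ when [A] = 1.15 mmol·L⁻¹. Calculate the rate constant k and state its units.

0.03781 (mmol·L⁻¹)⁻²·hr⁻¹

Step 1: rate = k[A]^3, so k = rate / [A]^3.
Step 2: k = 0.0575 / (1.15)^3 = 0.0575 / 1.521.
Step 3: k = 0.03781 (mmol·L⁻¹)⁻²·hr⁻¹.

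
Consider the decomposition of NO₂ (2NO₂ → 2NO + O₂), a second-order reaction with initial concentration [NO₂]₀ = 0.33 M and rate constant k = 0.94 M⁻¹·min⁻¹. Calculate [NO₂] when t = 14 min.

0.06177 M

Step 1: For a second-order reaction: 1/[NO₂] = 1/[NO₂]₀ + kt
Step 2: 1/[NO₂] = 1/0.33 + 0.94 × 14
Step 3: 1/[NO₂] = 3.03 + 13.16 = 16.19
Step 4: [NO₂] = 1/16.19 = 0.06177 M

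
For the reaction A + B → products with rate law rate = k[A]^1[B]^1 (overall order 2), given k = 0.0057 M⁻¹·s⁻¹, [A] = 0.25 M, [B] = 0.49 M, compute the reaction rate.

0.0006982 M/s

Step 1: The rate law is rate = k[A]^1[B]^1, overall order = 1+1 = 2
Step 2: Substitute values: rate = 0.0057 × (0.25)^1 × (0.49)^1
Step 3: rate = 0.0057 × 0.25 × 0.49 = 0.00069825 M/s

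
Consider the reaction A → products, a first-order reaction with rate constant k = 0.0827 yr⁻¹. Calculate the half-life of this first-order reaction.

8.381 yr

Step 1: For a first-order reaction, t₁/₂ = ln(2)/k
Step 2: t₁/₂ = ln(2)/0.0827
Step 3: t₁/₂ = 0.6931/0.0827 = 8.381 yr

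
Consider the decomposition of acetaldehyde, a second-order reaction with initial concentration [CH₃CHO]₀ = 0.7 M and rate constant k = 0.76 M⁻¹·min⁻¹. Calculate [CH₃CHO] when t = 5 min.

0.1913 M

Step 1: For a second-order reaction: 1/[CH₃CHO] = 1/[CH₃CHO]₀ + kt
Step 2: 1/[CH₃CHO] = 1/0.7 + 0.76 × 5
Step 3: 1/[CH₃CHO] = 1.429 + 3.8 = 5.229
Step 4: [CH₃CHO] = 1/5.229 = 0.1913 M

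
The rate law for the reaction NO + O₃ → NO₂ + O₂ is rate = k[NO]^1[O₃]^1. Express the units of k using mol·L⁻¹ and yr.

(mol·L⁻¹)⁻¹·yr⁻¹

Step 1: Overall order = 1 + 1 = 2.
Step 2: rate has units mol·L⁻¹·yr⁻¹; [NO]^1[O₃]^1 has units (mol·L⁻¹)^2.
Step 3: k = rate/([NO]^1[O₃]^1), so units of k = (mol·L⁻¹)^(1-2)·yr⁻¹ = (mol·L⁻¹)⁻¹·yr⁻¹.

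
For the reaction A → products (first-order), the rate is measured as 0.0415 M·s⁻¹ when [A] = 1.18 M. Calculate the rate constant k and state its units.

0.03517 s⁻¹

Step 1: rate = k[A]^1, so k = rate / [A]^1.
Step 2: k = 0.0415 / (1.18)^1 = 0.0415 / 1.18.
Step 3: k = 0.03517 s⁻¹.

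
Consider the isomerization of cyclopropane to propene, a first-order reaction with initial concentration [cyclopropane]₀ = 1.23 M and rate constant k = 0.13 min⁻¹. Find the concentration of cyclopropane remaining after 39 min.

0.007727 M

Step 1: For a first-order reaction: [cyclopropane] = [cyclopropane]₀ × e^(-kt)
Step 2: [cyclopropane] = 1.23 × e^(-0.13 × 39)
Step 3: [cyclopropane] = 1.23 × e^(-5.07)
Step 4: [cyclopropane] = 1.23 × 0.00628242 = 0.007727 M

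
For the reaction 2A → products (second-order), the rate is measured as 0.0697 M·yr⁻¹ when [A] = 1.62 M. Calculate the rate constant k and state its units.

0.02656 M⁻¹·yr⁻¹

Step 1: rate = k[A]^2, so k = rate / [A]^2.
Step 2: k = 0.0697 / (1.62)^2 = 0.0697 / 2.624.
Step 3: k = 0.02656 M⁻¹·yr⁻¹.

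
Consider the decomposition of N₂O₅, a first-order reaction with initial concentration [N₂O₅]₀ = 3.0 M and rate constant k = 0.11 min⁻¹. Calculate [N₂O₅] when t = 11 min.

0.8946 M

Step 1: For a first-order reaction: [N₂O₅] = [N₂O₅]₀ × e^(-kt)
Step 2: [N₂O₅] = 3.0 × e^(-0.11 × 11)
Step 3: [N₂O₅] = 3.0 × e^(-1.21)
Step 4: [N₂O₅] = 3.0 × 0.298197 = 0.8946 M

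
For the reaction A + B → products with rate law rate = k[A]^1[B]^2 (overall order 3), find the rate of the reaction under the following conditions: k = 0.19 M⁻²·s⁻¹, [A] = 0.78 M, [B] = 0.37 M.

0.02029 M/s

Step 1: The rate law is rate = k[A]^1[B]^2, overall order = 1+2 = 3
Step 2: Substitute values: rate = 0.19 × (0.78)^1 × (0.37)^2
Step 3: rate = 0.19 × 0.78 × 0.1369 = 0.0202886 M/s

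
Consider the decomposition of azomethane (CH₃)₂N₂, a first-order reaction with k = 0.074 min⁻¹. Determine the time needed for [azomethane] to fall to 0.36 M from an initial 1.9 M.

22.48 min

Step 1: For first-order: t = ln([azomethane]₀/[azomethane])/k
Step 2: t = ln(1.9/0.36)/0.074
Step 3: t = ln(5.278)/0.074
Step 4: t = 1.664/0.074 = 22.48 min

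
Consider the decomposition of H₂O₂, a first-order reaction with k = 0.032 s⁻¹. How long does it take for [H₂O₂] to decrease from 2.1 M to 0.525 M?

43.32 s

Step 1: For first-order: t = ln([H₂O₂]₀/[H₂O₂])/k
Step 2: t = ln(2.1/0.525)/0.032
Step 3: t = ln(4)/0.032
Step 4: t = 1.386/0.032 = 43.32 s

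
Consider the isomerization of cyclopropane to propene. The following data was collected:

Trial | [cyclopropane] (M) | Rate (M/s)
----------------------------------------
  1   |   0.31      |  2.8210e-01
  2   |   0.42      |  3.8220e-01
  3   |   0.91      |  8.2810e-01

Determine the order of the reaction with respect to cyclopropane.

first order (1)

Step 1: Compare trials to find order n where rate₂/rate₁ = ([cyclopropane]₂/[cyclopropane]₁)^n
Step 2: rate₂/rate₁ = 3.8220e-01/2.8210e-01 = 1.355
Step 3: [cyclopropane]₂/[cyclopropane]₁ = 0.42/0.31 = 1.355
Step 4: n = ln(1.355)/ln(1.355) = 1.00 ≈ 1
Step 5: The reaction is first order in cyclopropane.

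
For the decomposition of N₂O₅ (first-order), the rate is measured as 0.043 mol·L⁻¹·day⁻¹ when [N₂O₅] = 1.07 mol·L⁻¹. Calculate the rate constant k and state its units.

0.04019 day⁻¹

Step 1: rate = k[N₂O₅]^1, so k = rate / [N₂O₅]^1.
Step 2: k = 0.043 / (1.07)^1 = 0.043 / 1.07.
Step 3: k = 0.04019 day⁻¹.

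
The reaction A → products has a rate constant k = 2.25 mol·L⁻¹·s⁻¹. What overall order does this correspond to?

zeroth order (0)

Step 1: The units of k for an nth-order reaction are (concentration)^(1-n)·(time)⁻¹.
Step 2: Here k has units mol·L⁻¹·s⁻¹, so the concentration exponent is 1.
Step 3: 1 - n = 1 ⇒ n = 0. The reaction is zeroth order.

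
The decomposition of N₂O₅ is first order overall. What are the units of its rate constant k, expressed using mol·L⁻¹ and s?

s⁻¹

Step 1: For overall order n, rate = k × (concentration)^n.
Step 2: Rate has units mol·L⁻¹·s⁻¹; concentration term has units (mol·L⁻¹)^1.
Step 3: k = rate / (concentration)^n, so units of k = (mol·L⁻¹)^(1-1)·s⁻¹ = s⁻¹.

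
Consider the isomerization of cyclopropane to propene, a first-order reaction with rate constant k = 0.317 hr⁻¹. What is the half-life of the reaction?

2.187 hr

Step 1: For a first-order reaction, t₁/₂ = ln(2)/k
Step 2: t₁/₂ = ln(2)/0.317
Step 3: t₁/₂ = 0.6931/0.317 = 2.187 hr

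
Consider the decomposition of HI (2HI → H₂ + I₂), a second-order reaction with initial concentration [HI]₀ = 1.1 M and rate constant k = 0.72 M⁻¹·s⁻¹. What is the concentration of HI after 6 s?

0.1912 M

Step 1: For a second-order reaction: 1/[HI] = 1/[HI]₀ + kt
Step 2: 1/[HI] = 1/1.1 + 0.72 × 6
Step 3: 1/[HI] = 0.9091 + 4.32 = 5.229
Step 4: [HI] = 1/5.229 = 0.1912 M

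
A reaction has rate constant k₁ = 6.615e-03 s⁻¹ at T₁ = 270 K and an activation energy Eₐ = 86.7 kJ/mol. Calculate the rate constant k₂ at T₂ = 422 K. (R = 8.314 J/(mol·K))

7.282e+03 s⁻¹

Step 1: Use the two-temperature Arrhenius form: ln(k₂/k₁) = -Eₐ/R × (1/T₂ - 1/T₁)
Step 2: Convert Eₐ to J/mol: 86.7 kJ/mol = 86700 J/mol
Step 3: 1/T₂ - 1/T₁ = 1/422 - 1/270 = -1.334035e-03 K⁻¹
Step 4: ln(k₂/k₁) = -86700/8.314 × -1.334035e-03 = 13.91157
Step 5: k₂ = k₁ × exp(13.91157) = 6.615e-03 × 1.10082e+06 = 7.282e+03 s⁻¹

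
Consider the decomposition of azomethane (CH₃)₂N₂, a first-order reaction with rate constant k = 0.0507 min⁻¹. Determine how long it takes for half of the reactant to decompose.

13.67 min

Step 1: For a first-order reaction, t₁/₂ = ln(2)/k
Step 2: t₁/₂ = ln(2)/0.0507
Step 3: t₁/₂ = 0.6931/0.0507 = 13.67 min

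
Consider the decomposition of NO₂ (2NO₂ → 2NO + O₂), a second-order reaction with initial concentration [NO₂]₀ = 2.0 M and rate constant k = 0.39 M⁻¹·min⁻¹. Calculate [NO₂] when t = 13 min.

0.1795 M

Step 1: For a second-order reaction: 1/[NO₂] = 1/[NO₂]₀ + kt
Step 2: 1/[NO₂] = 1/2.0 + 0.39 × 13
Step 3: 1/[NO₂] = 0.5 + 5.07 = 5.57
Step 4: [NO₂] = 1/5.57 = 0.1795 M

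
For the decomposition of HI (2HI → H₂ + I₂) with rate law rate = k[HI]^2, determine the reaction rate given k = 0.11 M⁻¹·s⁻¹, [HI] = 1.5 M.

0.2475 M/s

Step 1: Identify the rate law: rate = k[HI]^2
Step 2: Substitute values: rate = 0.11 × (1.5)^2
Step 3: Calculate: rate = 0.11 × 2.25 = 0.2475 M/s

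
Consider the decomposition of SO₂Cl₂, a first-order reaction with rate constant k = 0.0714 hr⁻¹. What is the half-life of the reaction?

9.708 hr

Step 1: For a first-order reaction, t₁/₂ = ln(2)/k
Step 2: t₁/₂ = ln(2)/0.0714
Step 3: t₁/₂ = 0.6931/0.0714 = 9.708 hr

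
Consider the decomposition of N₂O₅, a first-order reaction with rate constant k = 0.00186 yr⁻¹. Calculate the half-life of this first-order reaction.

372.7 yr

Step 1: For a first-order reaction, t₁/₂ = ln(2)/k
Step 2: t₁/₂ = ln(2)/0.00186
Step 3: t₁/₂ = 0.6931/0.00186 = 372.7 yr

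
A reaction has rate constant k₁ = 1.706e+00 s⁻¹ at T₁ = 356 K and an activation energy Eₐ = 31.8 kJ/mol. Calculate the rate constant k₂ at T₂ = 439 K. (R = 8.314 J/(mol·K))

1.301e+01 s⁻¹

Step 1: Use the two-temperature Arrhenius form: ln(k₂/k₁) = -Eₐ/R × (1/T₂ - 1/T₁)
Step 2: Convert Eₐ to J/mol: 31.8 kJ/mol = 31800 J/mol
Step 3: 1/T₂ - 1/T₁ = 1/439 - 1/356 = -5.310844e-04 K⁻¹
Step 4: ln(k₂/k₁) = -31800/8.314 × -5.310844e-04 = 2.03133
Step 5: k₂ = k₁ × exp(2.03133) = 1.706e+00 × 7.62422e+00 = 1.301e+01 s⁻¹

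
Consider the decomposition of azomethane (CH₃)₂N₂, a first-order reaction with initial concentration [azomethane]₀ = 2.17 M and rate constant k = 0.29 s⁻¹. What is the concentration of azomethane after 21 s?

0.004916 M

Step 1: For a first-order reaction: [azomethane] = [azomethane]₀ × e^(-kt)
Step 2: [azomethane] = 2.17 × e^(-0.29 × 21)
Step 3: [azomethane] = 2.17 × e^(-6.09)
Step 4: [azomethane] = 2.17 × 0.00226541 = 0.004916 M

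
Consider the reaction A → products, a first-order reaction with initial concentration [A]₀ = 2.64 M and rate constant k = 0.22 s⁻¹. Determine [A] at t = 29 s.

0.004475 M

Step 1: For a first-order reaction: [A] = [A]₀ × e^(-kt)
Step 2: [A] = 2.64 × e^(-0.22 × 29)
Step 3: [A] = 2.64 × e^(-6.38)
Step 4: [A] = 2.64 × 0.00169512 = 0.004475 M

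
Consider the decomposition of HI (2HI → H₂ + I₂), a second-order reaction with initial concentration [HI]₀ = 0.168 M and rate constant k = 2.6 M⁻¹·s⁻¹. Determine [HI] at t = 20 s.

0.01726 M

Step 1: For a second-order reaction: 1/[HI] = 1/[HI]₀ + kt
Step 2: 1/[HI] = 1/0.168 + 2.6 × 20
Step 3: 1/[HI] = 5.952 + 52 = 57.95
Step 4: [HI] = 1/57.95 = 0.01726 M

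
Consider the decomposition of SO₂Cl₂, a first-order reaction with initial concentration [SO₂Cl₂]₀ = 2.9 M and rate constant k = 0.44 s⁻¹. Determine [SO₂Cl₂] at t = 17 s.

0.001636 M

Step 1: For a first-order reaction: [SO₂Cl₂] = [SO₂Cl₂]₀ × e^(-kt)
Step 2: [SO₂Cl₂] = 2.9 × e^(-0.44 × 17)
Step 3: [SO₂Cl₂] = 2.9 × e^(-7.48)
Step 4: [SO₂Cl₂] = 2.9 × 0.000564257 = 0.001636 M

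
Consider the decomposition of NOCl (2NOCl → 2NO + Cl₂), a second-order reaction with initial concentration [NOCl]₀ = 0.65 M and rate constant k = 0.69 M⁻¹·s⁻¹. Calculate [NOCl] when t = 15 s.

0.08412 M

Step 1: For a second-order reaction: 1/[NOCl] = 1/[NOCl]₀ + kt
Step 2: 1/[NOCl] = 1/0.65 + 0.69 × 15
Step 3: 1/[NOCl] = 1.538 + 10.35 = 11.89
Step 4: [NOCl] = 1/11.89 = 0.08412 M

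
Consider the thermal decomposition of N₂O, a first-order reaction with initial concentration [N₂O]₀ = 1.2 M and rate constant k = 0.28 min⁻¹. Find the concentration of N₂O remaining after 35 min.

6.654e-05 M

Step 1: For a first-order reaction: [N₂O] = [N₂O]₀ × e^(-kt)
Step 2: [N₂O] = 1.2 × e^(-0.28 × 35)
Step 3: [N₂O] = 1.2 × e^(-9.8)
Step 4: [N₂O] = 1.2 × 5.54516e-05 = 6.654e-05 M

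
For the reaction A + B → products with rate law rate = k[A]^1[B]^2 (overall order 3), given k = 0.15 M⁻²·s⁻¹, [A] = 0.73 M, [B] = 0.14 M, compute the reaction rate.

0.002146 M/s

Step 1: The rate law is rate = k[A]^1[B]^2, overall order = 1+2 = 3
Step 2: Substitute values: rate = 0.15 × (0.73)^1 × (0.14)^2
Step 3: rate = 0.15 × 0.73 × 0.0196 = 0.0021462 M/s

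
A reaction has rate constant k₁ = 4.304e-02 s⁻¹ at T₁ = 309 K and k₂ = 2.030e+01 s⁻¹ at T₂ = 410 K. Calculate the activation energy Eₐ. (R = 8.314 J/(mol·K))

64.2 kJ/mol

Step 1: Use the two-temperature Arrhenius form: ln(k₂/k₁) = -Eₐ/R × (1/T₂ - 1/T₁)
Step 2: ln(k₂/k₁) = ln(2.030e+01/4.304e-02) = ln(471.654) = 6.15625
Step 3: 1/T₂ - 1/T₁ = 1/410 - 1/309 = -7.972216e-04 K⁻¹
Step 4: Eₐ = -R × ln(k₂/k₁) / (1/T₂ - 1/T₁) = -8.314 × 6.15625 / -7.972216e-04
Step 5: Eₐ = 6.4202e+04 J/mol = 64.2 kJ/mol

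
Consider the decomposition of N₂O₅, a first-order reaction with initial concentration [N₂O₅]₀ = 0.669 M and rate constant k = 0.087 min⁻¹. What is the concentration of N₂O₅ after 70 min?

0.001516 M

Step 1: For a first-order reaction: [N₂O₅] = [N₂O₅]₀ × e^(-kt)
Step 2: [N₂O₅] = 0.669 × e^(-0.087 × 70)
Step 3: [N₂O₅] = 0.669 × e^(-6.09)
Step 4: [N₂O₅] = 0.669 × 0.00226541 = 0.001516 M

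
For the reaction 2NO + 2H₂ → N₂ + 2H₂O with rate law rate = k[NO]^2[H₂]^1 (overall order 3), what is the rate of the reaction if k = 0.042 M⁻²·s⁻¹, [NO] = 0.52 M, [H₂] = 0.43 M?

0.004883 M/s

Step 1: The rate law is rate = k[NO]^2[H₂]^1, overall order = 2+1 = 3
Step 2: Substitute values: rate = 0.042 × (0.52)^2 × (0.43)^1
Step 3: rate = 0.042 × 0.2704 × 0.43 = 0.00488342 M/s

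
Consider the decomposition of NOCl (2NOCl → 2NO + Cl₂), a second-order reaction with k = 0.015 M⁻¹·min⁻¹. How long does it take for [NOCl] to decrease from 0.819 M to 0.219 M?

223 min

Step 1: For second-order: t = (1/[NOCl] - 1/[NOCl]₀)/k
Step 2: t = (1/0.219 - 1/0.819)/0.015
Step 3: t = (4.566 - 1.221)/0.015
Step 4: t = 3.345/0.015 = 223 min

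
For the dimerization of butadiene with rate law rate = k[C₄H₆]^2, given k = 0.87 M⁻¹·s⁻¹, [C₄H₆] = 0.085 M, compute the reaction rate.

0.006286 M/s

Step 1: Identify the rate law: rate = k[C₄H₆]^2
Step 2: Substitute values: rate = 0.87 × (0.085)^2
Step 3: Calculate: rate = 0.87 × 0.007225 = 0.00628575 M/s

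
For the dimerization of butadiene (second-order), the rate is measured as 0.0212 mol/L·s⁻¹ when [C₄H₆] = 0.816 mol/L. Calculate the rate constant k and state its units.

0.03184 (mol/L)⁻¹·s⁻¹

Step 1: rate = k[C₄H₆]^2, so k = rate / [C₄H₆]^2.
Step 2: k = 0.0212 / (0.816)^2 = 0.0212 / 0.6659.
Step 3: k = 0.03184 (mol/L)⁻¹·s⁻¹.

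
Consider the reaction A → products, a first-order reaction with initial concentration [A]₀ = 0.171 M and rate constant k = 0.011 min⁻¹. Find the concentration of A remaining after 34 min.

0.1176 M

Step 1: For a first-order reaction: [A] = [A]₀ × e^(-kt)
Step 2: [A] = 0.171 × e^(-0.011 × 34)
Step 3: [A] = 0.171 × e^(-0.374)
Step 4: [A] = 0.171 × 0.687977 = 0.1176 M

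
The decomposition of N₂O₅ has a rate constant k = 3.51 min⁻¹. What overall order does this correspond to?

first order (1)

Step 1: The units of k for an nth-order reaction are (concentration)^(1-n)·(time)⁻¹.
Step 2: Here k has units min⁻¹, so the concentration exponent is 0.
Step 3: 1 - n = 0 ⇒ n = 1. The reaction is first order.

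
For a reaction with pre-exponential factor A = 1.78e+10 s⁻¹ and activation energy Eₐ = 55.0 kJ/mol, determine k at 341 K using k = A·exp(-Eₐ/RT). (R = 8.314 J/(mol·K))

6.69e+01 s⁻¹

Step 1: Use the Arrhenius equation: k = A × exp(-Eₐ/RT)
Step 2: Convert Eₐ to J/mol: 55.0 kJ/mol = 55000 J/mol
Step 3: Calculate the exponent: -Eₐ/(RT) = -55000/(8.314 × 341) = -19.39985
Step 4: k = 1.78e+10 × exp(-19.39985)
Step 5: k = 1.78e+10 × 3.75623e-09 = 6.6861e+01 s⁻¹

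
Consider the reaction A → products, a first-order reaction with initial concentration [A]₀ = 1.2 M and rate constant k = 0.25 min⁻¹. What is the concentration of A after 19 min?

0.01038 M

Step 1: For a first-order reaction: [A] = [A]₀ × e^(-kt)
Step 2: [A] = 1.2 × e^(-0.25 × 19)
Step 3: [A] = 1.2 × e^(-4.75)
Step 4: [A] = 1.2 × 0.0086517 = 0.01038 M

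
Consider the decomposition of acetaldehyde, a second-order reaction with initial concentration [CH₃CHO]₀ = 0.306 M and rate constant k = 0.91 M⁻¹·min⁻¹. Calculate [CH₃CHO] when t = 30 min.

0.03271 M

Step 1: For a second-order reaction: 1/[CH₃CHO] = 1/[CH₃CHO]₀ + kt
Step 2: 1/[CH₃CHO] = 1/0.306 + 0.91 × 30
Step 3: 1/[CH₃CHO] = 3.268 + 27.3 = 30.57
Step 4: [CH₃CHO] = 1/30.57 = 0.03271 M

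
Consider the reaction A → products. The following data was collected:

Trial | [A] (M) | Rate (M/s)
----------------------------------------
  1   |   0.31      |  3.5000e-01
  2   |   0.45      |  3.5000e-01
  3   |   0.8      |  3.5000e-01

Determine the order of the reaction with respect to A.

zeroth order (0)

Step 1: Compare trials - when concentration changes, rate stays constant.
Step 2: rate₂/rate₁ = 3.5000e-01/3.5000e-01 = 1
Step 3: [A]₂/[A]₁ = 0.45/0.31 = 1.452
Step 4: Since rate ratio ≈ (conc ratio)^0, the reaction is zeroth order.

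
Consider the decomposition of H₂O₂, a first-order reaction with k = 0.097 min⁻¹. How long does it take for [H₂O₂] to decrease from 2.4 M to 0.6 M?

14.29 min

Step 1: For first-order: t = ln([H₂O₂]₀/[H₂O₂])/k
Step 2: t = ln(2.4/0.6)/0.097
Step 3: t = ln(4)/0.097
Step 4: t = 1.386/0.097 = 14.29 min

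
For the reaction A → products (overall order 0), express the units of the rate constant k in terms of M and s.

M·s⁻¹

Step 1: For overall order n, rate = k × (concentration)^n.
Step 2: Rate has units M·s⁻¹; concentration term has units M^0.
Step 3: k = rate / (concentration)^n, so units of k = M^(1-0)·s⁻¹ = M·s⁻¹.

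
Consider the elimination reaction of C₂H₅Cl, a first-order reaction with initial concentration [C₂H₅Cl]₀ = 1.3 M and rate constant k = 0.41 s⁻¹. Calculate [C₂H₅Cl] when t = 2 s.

0.5726 M

Step 1: For a first-order reaction: [C₂H₅Cl] = [C₂H₅Cl]₀ × e^(-kt)
Step 2: [C₂H₅Cl] = 1.3 × e^(-0.41 × 2)
Step 3: [C₂H₅Cl] = 1.3 × e^(-0.82)
Step 4: [C₂H₅Cl] = 1.3 × 0.440432 = 0.5726 M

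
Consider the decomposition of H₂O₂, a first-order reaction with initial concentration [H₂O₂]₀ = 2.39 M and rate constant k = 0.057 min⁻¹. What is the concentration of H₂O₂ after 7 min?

1.604 M

Step 1: For a first-order reaction: [H₂O₂] = [H₂O₂]₀ × e^(-kt)
Step 2: [H₂O₂] = 2.39 × e^(-0.057 × 7)
Step 3: [H₂O₂] = 2.39 × e^(-0.399)
Step 4: [H₂O₂] = 2.39 × 0.670991 = 1.604 M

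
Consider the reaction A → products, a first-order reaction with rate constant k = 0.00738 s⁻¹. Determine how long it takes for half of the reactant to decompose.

93.92 s

Step 1: For a first-order reaction, t₁/₂ = ln(2)/k
Step 2: t₁/₂ = ln(2)/0.00738
Step 3: t₁/₂ = 0.6931/0.00738 = 93.92 s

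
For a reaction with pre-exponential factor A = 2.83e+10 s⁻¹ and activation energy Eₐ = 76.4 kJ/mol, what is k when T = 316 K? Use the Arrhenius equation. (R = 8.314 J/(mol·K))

6.64e-03 s⁻¹

Step 1: Use the Arrhenius equation: k = A × exp(-Eₐ/RT)
Step 2: Convert Eₐ to J/mol: 76.4 kJ/mol = 76400 J/mol
Step 3: Calculate the exponent: -Eₐ/(RT) = -76400/(8.314 × 316) = -29.08012
Step 4: k = 2.83e+10 × exp(-29.08012)
Step 5: k = 2.83e+10 × 2.34782e-13 = 6.6443e-03 s⁻¹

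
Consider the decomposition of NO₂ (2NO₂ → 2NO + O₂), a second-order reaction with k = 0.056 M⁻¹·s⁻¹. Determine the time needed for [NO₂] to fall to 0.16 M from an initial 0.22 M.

30.44 s

Step 1: For second-order: t = (1/[NO₂] - 1/[NO₂]₀)/k
Step 2: t = (1/0.16 - 1/0.22)/0.056
Step 3: t = (6.25 - 4.545)/0.056
Step 4: t = 1.705/0.056 = 30.44 s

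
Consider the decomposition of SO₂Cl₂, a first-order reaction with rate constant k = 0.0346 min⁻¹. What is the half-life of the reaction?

20.03 min

Step 1: For a first-order reaction, t₁/₂ = ln(2)/k
Step 2: t₁/₂ = ln(2)/0.0346
Step 3: t₁/₂ = 0.6931/0.0346 = 20.03 min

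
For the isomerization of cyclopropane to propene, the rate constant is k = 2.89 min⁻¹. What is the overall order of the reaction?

first order (1)

Step 1: The units of k for an nth-order reaction are (concentration)^(1-n)·(time)⁻¹.
Step 2: Here k has units min⁻¹, so the concentration exponent is 0.
Step 3: 1 - n = 0 ⇒ n = 1. The reaction is first order.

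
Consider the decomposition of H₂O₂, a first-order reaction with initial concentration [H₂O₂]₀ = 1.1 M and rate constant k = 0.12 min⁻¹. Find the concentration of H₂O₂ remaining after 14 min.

0.205 M

Step 1: For a first-order reaction: [H₂O₂] = [H₂O₂]₀ × e^(-kt)
Step 2: [H₂O₂] = 1.1 × e^(-0.12 × 14)
Step 3: [H₂O₂] = 1.1 × e^(-1.68)
Step 4: [H₂O₂] = 1.1 × 0.186374 = 0.205 M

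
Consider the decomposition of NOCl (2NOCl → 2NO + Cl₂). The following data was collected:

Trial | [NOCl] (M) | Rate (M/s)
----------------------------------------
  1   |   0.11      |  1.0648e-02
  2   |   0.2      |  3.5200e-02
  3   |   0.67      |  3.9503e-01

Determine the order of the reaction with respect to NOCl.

second order (2)

Step 1: Compare trials to find order n where rate₂/rate₁ = ([NOCl]₂/[NOCl]₁)^n
Step 2: rate₂/rate₁ = 3.5200e-02/1.0648e-02 = 3.306
Step 3: [NOCl]₂/[NOCl]₁ = 0.2/0.11 = 1.818
Step 4: n = ln(3.306)/ln(1.818) = 2.00 ≈ 2
Step 5: The reaction is second order in NOCl.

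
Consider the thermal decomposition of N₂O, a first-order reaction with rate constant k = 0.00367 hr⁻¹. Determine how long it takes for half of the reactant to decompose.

188.9 hr

Step 1: For a first-order reaction, t₁/₂ = ln(2)/k
Step 2: t₁/₂ = ln(2)/0.00367
Step 3: t₁/₂ = 0.6931/0.00367 = 188.9 hr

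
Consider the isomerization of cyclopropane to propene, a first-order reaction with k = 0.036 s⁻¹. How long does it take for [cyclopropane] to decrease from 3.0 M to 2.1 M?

9.908 s

Step 1: For first-order: t = ln([cyclopropane]₀/[cyclopropane])/k
Step 2: t = ln(3.0/2.1)/0.036
Step 3: t = ln(1.429)/0.036
Step 4: t = 0.3567/0.036 = 9.908 s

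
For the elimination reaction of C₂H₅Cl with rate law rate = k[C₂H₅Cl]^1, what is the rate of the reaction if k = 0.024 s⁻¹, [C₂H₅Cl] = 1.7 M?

0.0408 M/s

Step 1: Identify the rate law: rate = k[C₂H₅Cl]^1
Step 2: Substitute values: rate = 0.024 × (1.7)^1
Step 3: Calculate: rate = 0.024 × 1.7 = 0.0408 M/s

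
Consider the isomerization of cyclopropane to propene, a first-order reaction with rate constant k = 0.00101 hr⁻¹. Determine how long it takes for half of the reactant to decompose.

686.3 hr

Step 1: For a first-order reaction, t₁/₂ = ln(2)/k
Step 2: t₁/₂ = ln(2)/0.00101
Step 3: t₁/₂ = 0.6931/0.00101 = 686.3 hr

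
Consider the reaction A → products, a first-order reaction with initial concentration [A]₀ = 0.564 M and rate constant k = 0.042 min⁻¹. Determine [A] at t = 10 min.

0.3706 M

Step 1: For a first-order reaction: [A] = [A]₀ × e^(-kt)
Step 2: [A] = 0.564 × e^(-0.042 × 10)
Step 3: [A] = 0.564 × e^(-0.42)
Step 4: [A] = 0.564 × 0.657047 = 0.3706 M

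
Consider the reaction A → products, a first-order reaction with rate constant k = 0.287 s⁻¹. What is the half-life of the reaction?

2.415 s

Step 1: For a first-order reaction, t₁/₂ = ln(2)/k
Step 2: t₁/₂ = ln(2)/0.287
Step 3: t₁/₂ = 0.6931/0.287 = 2.415 s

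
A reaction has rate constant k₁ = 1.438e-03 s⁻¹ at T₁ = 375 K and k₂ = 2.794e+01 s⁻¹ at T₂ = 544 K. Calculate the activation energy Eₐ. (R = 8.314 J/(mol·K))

99.1 kJ/mol

Step 1: Use the two-temperature Arrhenius form: ln(k₂/k₁) = -Eₐ/R × (1/T₂ - 1/T₁)
Step 2: ln(k₂/k₁) = ln(2.794e+01/1.438e-03) = ln(19429.8) = 9.87456
Step 3: 1/T₂ - 1/T₁ = 1/544 - 1/375 = -8.284314e-04 K⁻¹
Step 4: Eₐ = -R × ln(k₂/k₁) / (1/T₂ - 1/T₁) = -8.314 × 9.87456 / -8.284314e-04
Step 5: Eₐ = 9.9099e+04 J/mol = 99.1 kJ/mol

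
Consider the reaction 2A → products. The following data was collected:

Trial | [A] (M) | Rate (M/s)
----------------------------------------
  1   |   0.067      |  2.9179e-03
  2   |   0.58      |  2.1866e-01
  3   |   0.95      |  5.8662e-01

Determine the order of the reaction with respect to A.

second order (2)

Step 1: Compare trials to find order n where rate₂/rate₁ = ([A]₂/[A]₁)^n
Step 2: rate₂/rate₁ = 2.1866e-01/2.9179e-03 = 74.94
Step 3: [A]₂/[A]₁ = 0.58/0.067 = 8.657
Step 4: n = ln(74.94)/ln(8.657) = 2.00 ≈ 2
Step 5: The reaction is second order in A.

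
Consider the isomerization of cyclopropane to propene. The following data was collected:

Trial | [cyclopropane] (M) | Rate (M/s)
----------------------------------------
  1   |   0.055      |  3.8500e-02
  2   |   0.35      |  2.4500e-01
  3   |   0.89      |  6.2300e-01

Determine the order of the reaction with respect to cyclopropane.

first order (1)

Step 1: Compare trials to find order n where rate₂/rate₁ = ([cyclopropane]₂/[cyclopropane]₁)^n
Step 2: rate₂/rate₁ = 2.4500e-01/3.8500e-02 = 6.364
Step 3: [cyclopropane]₂/[cyclopropane]₁ = 0.35/0.055 = 6.364
Step 4: n = ln(6.364)/ln(6.364) = 1.00 ≈ 1
Step 5: The reaction is first order in cyclopropane.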